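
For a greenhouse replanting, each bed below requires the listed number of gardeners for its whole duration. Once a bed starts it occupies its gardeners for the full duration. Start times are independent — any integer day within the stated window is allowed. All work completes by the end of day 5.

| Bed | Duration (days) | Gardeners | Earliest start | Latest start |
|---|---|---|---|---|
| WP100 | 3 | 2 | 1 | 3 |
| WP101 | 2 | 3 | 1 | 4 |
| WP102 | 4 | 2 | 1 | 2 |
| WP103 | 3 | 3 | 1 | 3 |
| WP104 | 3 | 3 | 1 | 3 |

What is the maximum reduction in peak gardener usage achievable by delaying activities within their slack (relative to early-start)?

Early-start peak: d1:13  d2:13  d3:10  d4:2  d5:0 ⇒ 13.
Leveled (WP100@1, WP101@1, WP102@1, WP103@1, WP104@3): d1:10  d2:10  d3:10  d4:5  d5:3 ⇒ 10.
Reduction 13 − 10 = 3.

3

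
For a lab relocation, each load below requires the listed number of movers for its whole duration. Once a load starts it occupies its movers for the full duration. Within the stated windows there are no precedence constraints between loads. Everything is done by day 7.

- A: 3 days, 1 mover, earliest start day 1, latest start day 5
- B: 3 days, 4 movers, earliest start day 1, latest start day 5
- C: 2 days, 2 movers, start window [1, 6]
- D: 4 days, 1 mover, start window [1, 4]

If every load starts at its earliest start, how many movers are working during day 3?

6

At early start, day 3 has: A, B, D.
Demand: 1 + 4 + 1 = 6.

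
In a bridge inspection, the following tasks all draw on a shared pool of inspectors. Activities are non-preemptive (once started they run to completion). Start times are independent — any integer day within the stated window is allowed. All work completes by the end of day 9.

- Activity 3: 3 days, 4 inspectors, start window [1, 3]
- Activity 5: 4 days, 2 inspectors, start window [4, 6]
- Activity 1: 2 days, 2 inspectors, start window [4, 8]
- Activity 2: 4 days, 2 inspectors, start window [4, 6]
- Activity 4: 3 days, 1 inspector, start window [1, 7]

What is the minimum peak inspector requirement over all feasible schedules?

Early-start (Activity 3@1, Activity 5@4, Activity 1@4, Activity 2@4, Activity 4@1) gives peak 6: d1:5  d2:5  d3:5  d4:6  d5:6  d6:4  d7:4  d8:0  d9:0.
Shift Activity 2→6.
Schedule Activity 3@1, Activity 5@4, Activity 1@4, Activity 2@6, Activity 4@1: d1:5  d2:5  d3:5  d4:4  d5:4  d6:4  d7:4  d8:2  d9:2 — peak 5.

5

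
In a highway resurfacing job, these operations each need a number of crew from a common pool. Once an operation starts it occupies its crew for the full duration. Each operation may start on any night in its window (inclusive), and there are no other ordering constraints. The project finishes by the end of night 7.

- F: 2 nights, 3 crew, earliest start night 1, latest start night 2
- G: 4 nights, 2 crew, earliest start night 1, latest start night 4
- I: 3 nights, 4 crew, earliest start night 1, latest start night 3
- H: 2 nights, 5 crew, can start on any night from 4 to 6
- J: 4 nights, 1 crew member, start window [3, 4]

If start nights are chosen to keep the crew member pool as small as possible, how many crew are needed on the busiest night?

7

Early-start (F@1, G@1, I@1, H@4, J@3) gives peak 9: n1:9  n2:9  n3:7  n4:8  n5:6  n6:1  n7:0.
Shift I→3, H→6.
Schedule F@1, G@1, I@3, H@6, J@3: n1:5  n2:5  n3:7  n4:7  n5:5  n6:6  n7:5 — peak 7.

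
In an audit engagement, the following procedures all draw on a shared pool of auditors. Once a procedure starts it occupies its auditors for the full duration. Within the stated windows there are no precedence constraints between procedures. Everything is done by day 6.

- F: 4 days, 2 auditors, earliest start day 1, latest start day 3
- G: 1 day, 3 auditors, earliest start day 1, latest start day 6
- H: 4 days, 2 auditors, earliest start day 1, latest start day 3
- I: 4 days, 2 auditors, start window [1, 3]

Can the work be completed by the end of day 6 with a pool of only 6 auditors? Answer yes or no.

Schedule F@1, G@1, H@2, I@2: d1:5  d2:6  d3:6  d4:6  d5:4  d6:0 — peak 6 ≤ 6.

yes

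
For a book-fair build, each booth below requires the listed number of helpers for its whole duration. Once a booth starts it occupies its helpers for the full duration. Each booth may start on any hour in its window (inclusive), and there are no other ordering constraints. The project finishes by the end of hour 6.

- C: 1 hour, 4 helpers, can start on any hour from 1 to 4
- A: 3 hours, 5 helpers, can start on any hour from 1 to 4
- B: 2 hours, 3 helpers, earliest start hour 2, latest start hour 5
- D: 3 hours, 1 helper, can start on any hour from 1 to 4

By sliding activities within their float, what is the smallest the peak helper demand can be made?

Early-start (C@1, A@1, B@2, D@1) gives peak 10: h1:10  h2:9  h3:9  h4:0  h5:0  h6:0.
Shift A→4.
Schedule C@1, A@4, B@2, D@1: h1:5  h2:4  h3:4  h4:5  h5:5  h6:5 — peak 5.
Total helper-hours = 28 over 6 hours ⇒ peak ≥ ⌈28/6⌉ = 5, so 5 is optimal.

5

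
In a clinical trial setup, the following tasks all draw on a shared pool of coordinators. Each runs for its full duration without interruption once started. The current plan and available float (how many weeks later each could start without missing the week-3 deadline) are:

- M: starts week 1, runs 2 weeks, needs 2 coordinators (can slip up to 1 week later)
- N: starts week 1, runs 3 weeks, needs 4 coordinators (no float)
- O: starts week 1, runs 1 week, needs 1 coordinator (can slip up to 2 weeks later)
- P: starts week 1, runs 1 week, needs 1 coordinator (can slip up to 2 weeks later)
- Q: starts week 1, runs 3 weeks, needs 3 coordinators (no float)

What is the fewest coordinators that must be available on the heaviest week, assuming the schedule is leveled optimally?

9

Early-start (M@1, N@1, O@1, P@1, Q@1) gives peak 11: w1:11  w2:9  w3:7.
Shift O→3, P→3.
Schedule M@1, N@1, O@3, P@3, Q@1: w1:9  w2:9  w3:9 — peak 9.
Total coordinator-weeks = 27 over 3 weeks ⇒ peak ≥ ⌈27/3⌉ = 9, so 9 is optimal.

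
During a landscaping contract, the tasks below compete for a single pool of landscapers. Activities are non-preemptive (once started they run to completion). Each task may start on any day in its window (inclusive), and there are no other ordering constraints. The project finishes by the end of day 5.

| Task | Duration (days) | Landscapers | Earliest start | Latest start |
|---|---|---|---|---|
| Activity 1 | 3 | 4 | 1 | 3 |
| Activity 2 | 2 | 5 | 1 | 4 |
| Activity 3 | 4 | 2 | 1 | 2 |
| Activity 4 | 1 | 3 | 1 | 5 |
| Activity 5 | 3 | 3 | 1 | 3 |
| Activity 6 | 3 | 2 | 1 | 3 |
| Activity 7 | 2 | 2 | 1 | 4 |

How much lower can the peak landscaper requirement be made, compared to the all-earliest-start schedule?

10

Early-start peak: d1:21  d2:18  d3:11  d4:2  d5:0 ⇒ 21.
Leveled (Activity 1@1, Activity 2@1, Activity 3@1, Activity 4@5, Activity 5@3, Activity 6@3, Activity 7@4): d1:11  d2:11  d3:11  d4:9  d5:10 ⇒ 11.
Reduction 21 − 11 = 10.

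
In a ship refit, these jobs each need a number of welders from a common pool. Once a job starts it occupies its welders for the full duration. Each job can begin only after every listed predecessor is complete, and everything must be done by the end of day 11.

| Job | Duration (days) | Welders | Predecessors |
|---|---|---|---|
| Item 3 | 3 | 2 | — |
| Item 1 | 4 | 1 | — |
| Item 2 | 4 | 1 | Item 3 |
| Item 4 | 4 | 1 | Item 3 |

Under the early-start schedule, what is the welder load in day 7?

2

At early start, day 7 has: Item 2, Item 4.
Demand: 1 + 1 = 2.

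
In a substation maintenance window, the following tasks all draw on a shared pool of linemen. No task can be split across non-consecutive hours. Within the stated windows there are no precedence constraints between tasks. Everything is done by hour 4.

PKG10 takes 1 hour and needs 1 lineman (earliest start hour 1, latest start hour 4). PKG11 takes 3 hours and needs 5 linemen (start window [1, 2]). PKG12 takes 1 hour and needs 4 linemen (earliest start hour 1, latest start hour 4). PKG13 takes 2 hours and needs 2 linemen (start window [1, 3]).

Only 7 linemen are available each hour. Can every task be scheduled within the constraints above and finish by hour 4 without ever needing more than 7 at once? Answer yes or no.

Schedule PKG10@1, PKG11@1, PKG12@4, PKG13@2: h1:6  h2:7  h3:7  h4:4 — peak 7 ≤ 7.

yes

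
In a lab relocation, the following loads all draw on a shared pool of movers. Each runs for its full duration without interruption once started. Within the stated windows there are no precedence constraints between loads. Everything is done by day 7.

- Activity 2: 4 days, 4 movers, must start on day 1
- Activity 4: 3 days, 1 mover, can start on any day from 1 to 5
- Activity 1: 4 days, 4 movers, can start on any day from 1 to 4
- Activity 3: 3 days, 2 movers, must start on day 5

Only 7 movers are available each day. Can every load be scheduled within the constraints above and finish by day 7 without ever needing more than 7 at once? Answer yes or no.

no

The minimum achievable peak is 8; 7 < 8, so no feasible schedule stays within the cap.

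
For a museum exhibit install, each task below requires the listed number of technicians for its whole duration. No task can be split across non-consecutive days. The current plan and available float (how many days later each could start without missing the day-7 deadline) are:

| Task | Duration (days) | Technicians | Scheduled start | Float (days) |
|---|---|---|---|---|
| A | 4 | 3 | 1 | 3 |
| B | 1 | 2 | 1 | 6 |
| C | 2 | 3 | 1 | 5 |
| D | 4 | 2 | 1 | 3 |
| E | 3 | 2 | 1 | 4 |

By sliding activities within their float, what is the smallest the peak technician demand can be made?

5

Early-start (A@1, B@1, C@1, D@1, E@1) gives peak 12: d1:12  d2:10  d3:7  d4:5  d5:0  d6:0  d7:0.
Shift C→6, D→2, E→5.
Schedule A@1, B@1, C@6, D@2, E@5: d1:5  d2:5  d3:5  d4:5  d5:4  d6:5  d7:5 — peak 5.
Total technician-days = 34 over 7 days ⇒ peak ≥ ⌈34/7⌉ = 5, so 5 is optimal.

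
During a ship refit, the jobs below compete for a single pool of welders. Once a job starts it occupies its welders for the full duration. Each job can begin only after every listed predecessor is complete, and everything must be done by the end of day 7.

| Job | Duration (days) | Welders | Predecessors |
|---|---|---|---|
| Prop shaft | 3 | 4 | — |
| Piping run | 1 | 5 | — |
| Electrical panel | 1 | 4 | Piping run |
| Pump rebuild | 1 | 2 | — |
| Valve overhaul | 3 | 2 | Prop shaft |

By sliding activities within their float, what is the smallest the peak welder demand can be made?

Early-start (Prop shaft@1, Piping run@1, Electrical panel@2, Pump rebuild@1, Valve overhaul@4) gives peak 11: d1:11  d2:8  d3:4  d4:2  d5:2  d6:2  d7:0.
Shift Piping run→4, Electrical panel→5, Valve overhaul→5.
Schedule Prop shaft@1, Piping run@4, Electrical panel@5, Pump rebuild@1, Valve overhaul@5: d1:6  d2:4  d3:4  d4:5  d5:6  d6:2  d7:2 — peak 6.

6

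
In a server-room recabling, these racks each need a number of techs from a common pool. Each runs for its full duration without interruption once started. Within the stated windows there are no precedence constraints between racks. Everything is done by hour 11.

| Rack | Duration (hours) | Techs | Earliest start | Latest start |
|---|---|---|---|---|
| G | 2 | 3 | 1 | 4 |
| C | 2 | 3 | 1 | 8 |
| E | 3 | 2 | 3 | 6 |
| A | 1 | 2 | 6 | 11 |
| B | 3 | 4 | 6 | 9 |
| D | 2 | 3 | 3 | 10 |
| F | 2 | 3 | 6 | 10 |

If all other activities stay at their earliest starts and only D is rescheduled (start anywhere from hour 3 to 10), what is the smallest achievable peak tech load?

9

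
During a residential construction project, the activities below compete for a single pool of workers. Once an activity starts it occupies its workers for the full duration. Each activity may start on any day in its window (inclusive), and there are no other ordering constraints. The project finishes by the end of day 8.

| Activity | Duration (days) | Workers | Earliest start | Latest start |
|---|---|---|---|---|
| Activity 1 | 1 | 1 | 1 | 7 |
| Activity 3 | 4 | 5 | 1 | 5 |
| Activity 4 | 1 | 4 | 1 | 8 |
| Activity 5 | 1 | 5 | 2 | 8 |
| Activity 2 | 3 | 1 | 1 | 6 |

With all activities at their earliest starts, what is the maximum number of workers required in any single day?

11

Early-start schedule: Activity 1@1, Activity 3@1, Activity 4@1, Activity 5@2, Activity 2@1.
Load per day: day 1: 11, day 2: 11, day 3: 6, day 4: 5, day 5: 0, day 6: 0, day 7: 0, day 8: 0.
Peak is 11.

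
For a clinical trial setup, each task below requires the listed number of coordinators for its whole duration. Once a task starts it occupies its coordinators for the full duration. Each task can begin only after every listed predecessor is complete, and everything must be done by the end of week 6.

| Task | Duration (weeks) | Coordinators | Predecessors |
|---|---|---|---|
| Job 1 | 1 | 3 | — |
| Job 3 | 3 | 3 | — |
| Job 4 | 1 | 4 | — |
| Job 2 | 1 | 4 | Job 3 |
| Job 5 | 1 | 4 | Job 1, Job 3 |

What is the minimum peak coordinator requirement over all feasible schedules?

Early-start (Job 1@1, Job 3@1, Job 4@1, Job 2@4, Job 5@4) gives peak 10: w1:10  w2:3  w3:3  w4:8  w5:0  w6:0.
Shift Job 4→4, Job 2→5, Job 5→6.
Schedule Job 1@1, Job 3@1, Job 4@4, Job 2@5, Job 5@6: w1:6  w2:3  w3:3  w4:4  w5:4  w6:4 — peak 6.

6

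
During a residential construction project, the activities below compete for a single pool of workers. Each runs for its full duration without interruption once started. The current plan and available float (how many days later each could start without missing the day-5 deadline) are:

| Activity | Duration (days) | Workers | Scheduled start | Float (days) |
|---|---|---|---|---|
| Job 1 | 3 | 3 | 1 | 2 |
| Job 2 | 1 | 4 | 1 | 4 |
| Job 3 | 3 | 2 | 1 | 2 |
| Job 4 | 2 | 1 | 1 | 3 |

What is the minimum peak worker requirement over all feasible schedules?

5

Early-start (Job 1@1, Job 2@1, Job 3@1, Job 4@1) gives peak 10: d1:10  d2:6  d3:5  d4:0  d5:0.
Shift Job 2→4, Job 4→4.
Schedule Job 1@1, Job 2@4, Job 3@1, Job 4@4: d1:5  d2:5  d3:5  d4:5  d5:1 — peak 5.
Total worker-days = 21 over 5 days ⇒ peak ≥ ⌈21/5⌉ = 5, so 5 is optimal.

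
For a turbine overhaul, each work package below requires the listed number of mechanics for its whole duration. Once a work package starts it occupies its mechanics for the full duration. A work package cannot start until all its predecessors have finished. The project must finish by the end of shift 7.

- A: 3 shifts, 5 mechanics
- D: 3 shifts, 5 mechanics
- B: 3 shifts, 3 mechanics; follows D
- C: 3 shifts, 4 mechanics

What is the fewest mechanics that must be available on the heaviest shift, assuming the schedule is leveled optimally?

Early-start (A@1, D@1, B@4, C@1) gives peak 14: s1:14  s2:14  s3:14  s4:3  s5:3  s6:3  s7:0.
Shift A→4.
Schedule A@4, D@1, B@4, C@1: s1:9  s2:9  s3:9  s4:8  s5:8  s6:8  s7:0 — peak 9.

9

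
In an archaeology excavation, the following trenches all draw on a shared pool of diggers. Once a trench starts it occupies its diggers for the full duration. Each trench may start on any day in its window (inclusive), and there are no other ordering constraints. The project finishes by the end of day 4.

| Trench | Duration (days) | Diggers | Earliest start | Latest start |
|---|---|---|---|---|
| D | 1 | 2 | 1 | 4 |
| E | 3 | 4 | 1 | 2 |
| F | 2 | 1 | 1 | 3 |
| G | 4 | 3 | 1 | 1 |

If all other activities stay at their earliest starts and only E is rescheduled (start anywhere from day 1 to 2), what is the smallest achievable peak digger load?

8

E@1: d1:10  d2:8  d3:7  d4:3 → peak 10
E@2: d1:6  d2:8  d3:7  d4:7 → peak 8
Best is E@2, peak 8.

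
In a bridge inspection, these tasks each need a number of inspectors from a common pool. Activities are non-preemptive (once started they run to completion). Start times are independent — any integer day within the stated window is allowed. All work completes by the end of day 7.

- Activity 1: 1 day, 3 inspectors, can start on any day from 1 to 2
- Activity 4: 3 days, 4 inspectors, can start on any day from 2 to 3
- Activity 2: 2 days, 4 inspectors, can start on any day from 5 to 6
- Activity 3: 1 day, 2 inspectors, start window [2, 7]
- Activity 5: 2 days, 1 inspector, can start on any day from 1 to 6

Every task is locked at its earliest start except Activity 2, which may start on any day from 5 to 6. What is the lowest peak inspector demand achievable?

7

Activity 2@5: d1:4  d2:7  d3:4  d4:4  d5:4  d6:4  d7:0 → peak 7
Activity 2@6: d1:4  d2:7  d3:4  d4:4  d5:0  d6:4  d7:4 → peak 7
Best is Activity 2@5, peak 7.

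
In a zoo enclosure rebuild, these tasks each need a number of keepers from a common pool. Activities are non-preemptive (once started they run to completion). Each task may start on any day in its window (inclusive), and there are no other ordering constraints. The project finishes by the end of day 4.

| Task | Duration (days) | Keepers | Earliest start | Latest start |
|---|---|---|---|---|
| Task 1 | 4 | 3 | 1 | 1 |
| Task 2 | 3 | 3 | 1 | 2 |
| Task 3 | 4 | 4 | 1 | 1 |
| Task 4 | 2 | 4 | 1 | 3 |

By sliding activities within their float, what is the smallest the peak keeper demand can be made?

14

Schedule Task 1@1, Task 2@1, Task 3@1, Task 4@1: d1:14  d2:14  d3:10  d4:7 — peak 14.
No arrangement of the 6 feasible schedules does better.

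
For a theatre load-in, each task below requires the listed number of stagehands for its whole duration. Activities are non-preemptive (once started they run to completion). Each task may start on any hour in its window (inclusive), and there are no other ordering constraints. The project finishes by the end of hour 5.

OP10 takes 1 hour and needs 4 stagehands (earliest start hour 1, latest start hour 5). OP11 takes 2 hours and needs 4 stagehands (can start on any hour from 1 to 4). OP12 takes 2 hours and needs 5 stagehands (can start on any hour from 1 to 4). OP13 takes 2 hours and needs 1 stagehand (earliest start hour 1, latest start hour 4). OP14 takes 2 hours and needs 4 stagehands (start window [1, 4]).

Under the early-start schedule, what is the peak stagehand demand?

Early-start schedule: OP10@1, OP11@1, OP12@1, OP13@1, OP14@1.
Load per hour: hour 1: 18, hour 2: 14, hour 3: 0, hour 4: 0, hour 5: 0.
Peak is 18.

18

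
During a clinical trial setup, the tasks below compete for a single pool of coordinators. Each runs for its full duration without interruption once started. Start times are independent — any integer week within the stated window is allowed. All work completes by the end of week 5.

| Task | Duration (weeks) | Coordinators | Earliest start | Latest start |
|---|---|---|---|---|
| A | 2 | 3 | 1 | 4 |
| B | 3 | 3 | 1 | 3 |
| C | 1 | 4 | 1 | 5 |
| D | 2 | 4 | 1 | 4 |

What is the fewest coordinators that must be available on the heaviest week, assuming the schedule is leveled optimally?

Early-start (A@1, B@1, C@1, D@1) gives peak 14: w1:14  w2:10  w3:3  w4:0  w5:0.
Shift C→3, D→4.
Schedule A@1, B@1, C@3, D@4: w1:6  w2:6  w3:7  w4:4  w5:4 — peak 7.

7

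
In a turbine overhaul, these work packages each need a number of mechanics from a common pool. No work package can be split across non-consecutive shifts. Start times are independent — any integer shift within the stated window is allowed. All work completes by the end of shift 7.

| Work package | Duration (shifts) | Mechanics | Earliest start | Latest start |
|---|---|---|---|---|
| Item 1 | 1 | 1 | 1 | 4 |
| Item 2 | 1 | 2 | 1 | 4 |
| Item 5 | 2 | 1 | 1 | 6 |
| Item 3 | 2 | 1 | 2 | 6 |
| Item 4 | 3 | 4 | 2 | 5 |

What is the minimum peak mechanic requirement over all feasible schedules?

4

Early-start (Item 1@1, Item 2@1, Item 5@1, Item 3@2, Item 4@2) gives peak 6: s1:4  s2:6  s3:5  s4:4  s5:0  s6:0  s7:0.
Shift Item 4→4.
Schedule Item 1@1, Item 2@1, Item 5@1, Item 3@2, Item 4@4: s1:4  s2:2  s3:1  s4:4  s5:4  s6:4  s7:0 — peak 4.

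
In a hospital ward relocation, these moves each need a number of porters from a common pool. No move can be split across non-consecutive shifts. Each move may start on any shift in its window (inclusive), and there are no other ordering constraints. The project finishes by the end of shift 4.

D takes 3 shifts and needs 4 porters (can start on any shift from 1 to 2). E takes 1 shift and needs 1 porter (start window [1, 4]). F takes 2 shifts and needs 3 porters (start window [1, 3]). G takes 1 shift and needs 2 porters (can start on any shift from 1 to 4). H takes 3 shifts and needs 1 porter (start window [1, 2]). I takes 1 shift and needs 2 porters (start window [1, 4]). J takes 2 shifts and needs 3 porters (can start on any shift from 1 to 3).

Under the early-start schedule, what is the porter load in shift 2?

11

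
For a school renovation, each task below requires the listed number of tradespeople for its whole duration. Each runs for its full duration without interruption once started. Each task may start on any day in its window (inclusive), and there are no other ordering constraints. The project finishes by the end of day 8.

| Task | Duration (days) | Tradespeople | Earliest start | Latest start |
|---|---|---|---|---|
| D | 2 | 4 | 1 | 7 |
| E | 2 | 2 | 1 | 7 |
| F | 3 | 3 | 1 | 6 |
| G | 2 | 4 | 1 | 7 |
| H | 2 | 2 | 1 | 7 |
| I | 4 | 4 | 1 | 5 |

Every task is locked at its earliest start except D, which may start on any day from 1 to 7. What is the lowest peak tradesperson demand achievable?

15

D@1: d1:19  d2:19  d3:7  d4:4  d5:0  d6:0  d7:0  d8:0 → peak 19
D@2: d1:15  d2:19  d3:11  d4:4  d5:0  d6:0  d7:0  d8:0 → peak 19
D@3: d1:15  d2:15  d3:11  d4:8  d5:0  d6:0  d7:0  d8:0 → peak 15
D@4: d1:15  d2:15  d3:7  d4:8  d5:4  d6:0  d7:0  d8:0 → peak 15
D@5: d1:15  d2:15  d3:7  d4:4  d5:4  d6:4  d7:0  d8:0 → peak 15
D@6: d1:15  d2:15  d3:7  d4:4  d5:0  d6:4  d7:4  d8:0 → peak 15
D@7: d1:15  d2:15  d3:7  d4:4  d5:0  d6:0  d7:4  d8:4 → peak 15
Best is D@3, peak 15.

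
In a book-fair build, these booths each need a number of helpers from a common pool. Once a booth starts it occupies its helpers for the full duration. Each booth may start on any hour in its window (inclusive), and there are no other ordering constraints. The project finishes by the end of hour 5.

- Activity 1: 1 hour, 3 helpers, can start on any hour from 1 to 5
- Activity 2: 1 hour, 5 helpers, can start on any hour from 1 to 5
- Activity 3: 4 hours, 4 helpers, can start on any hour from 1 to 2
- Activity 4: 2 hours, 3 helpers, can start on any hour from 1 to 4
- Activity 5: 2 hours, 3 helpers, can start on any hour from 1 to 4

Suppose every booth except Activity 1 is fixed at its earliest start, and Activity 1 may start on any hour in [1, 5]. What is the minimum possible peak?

Activity 1@1: h1:18  h2:10  h3:4  h4:4  h5:0 → peak 18
Activity 1@2: h1:15  h2:13  h3:4  h4:4  h5:0 → peak 15
Activity 1@3: h1:15  h2:10  h3:7  h4:4  h5:0 → peak 15
Activity 1@4: h1:15  h2:10  h3:4  h4:7  h5:0 → peak 15
Activity 1@5: h1:15  h2:10  h3:4  h4:4  h5:3 → peak 15
Best is Activity 1@2, peak 15.

15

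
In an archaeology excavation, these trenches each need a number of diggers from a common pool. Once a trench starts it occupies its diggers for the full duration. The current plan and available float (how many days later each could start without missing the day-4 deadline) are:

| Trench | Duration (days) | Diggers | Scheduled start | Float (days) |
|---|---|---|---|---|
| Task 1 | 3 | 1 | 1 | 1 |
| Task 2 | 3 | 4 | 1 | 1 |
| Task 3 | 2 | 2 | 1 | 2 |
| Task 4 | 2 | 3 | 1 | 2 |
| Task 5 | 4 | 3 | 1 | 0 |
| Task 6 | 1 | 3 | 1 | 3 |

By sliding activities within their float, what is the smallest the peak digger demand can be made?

Early-start (Task 1@1, Task 2@1, Task 3@1, Task 4@1, Task 5@1, Task 6@1) gives peak 16: d1:16  d2:13  d3:8  d4:3.
Shift Task 4→3, Task 6→4.
Schedule Task 1@1, Task 2@1, Task 3@1, Task 4@3, Task 5@1, Task 6@4: d1:10  d2:10  d3:11  d4:9 — peak 11.

11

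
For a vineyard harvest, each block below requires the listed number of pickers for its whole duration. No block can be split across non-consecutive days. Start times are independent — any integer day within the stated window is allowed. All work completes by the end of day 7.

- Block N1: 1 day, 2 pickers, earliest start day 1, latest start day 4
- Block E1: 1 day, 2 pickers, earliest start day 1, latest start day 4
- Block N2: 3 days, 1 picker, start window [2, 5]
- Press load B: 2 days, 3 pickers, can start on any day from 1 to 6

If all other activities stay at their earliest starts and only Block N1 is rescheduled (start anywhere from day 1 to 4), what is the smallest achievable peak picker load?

5

Block N1@1: d1:7  d2:4  d3:1  d4:1  d5:0  d6:0  d7:0 → peak 7
Block N1@2: d1:5  d2:6  d3:1  d4:1  d5:0  d6:0  d7:0 → peak 6
Block N1@3: d1:5  d2:4  d3:3  d4:1  d5:0  d6:0  d7:0 → peak 5
Block N1@4: d1:5  d2:4  d3:1  d4:3  d5:0  d6:0  d7:0 → peak 5
Best is Block N1@3, peak 5.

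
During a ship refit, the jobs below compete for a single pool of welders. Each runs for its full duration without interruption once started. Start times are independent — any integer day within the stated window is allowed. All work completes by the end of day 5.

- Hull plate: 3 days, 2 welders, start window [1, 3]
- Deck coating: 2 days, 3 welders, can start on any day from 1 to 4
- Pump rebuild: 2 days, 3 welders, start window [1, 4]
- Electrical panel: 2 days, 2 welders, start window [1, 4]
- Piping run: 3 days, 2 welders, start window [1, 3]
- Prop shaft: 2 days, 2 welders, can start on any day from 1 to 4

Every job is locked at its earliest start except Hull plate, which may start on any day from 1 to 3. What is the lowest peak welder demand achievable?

Hull plate@1: d1:14  d2:14  d3:4  d4:0  d5:0 → peak 14
Hull plate@2: d1:12  d2:14  d3:4  d4:2  d5:0 → peak 14
Hull plate@3: d1:12  d2:12  d3:4  d4:2  d5:2 → peak 12
Best is Hull plate@3, peak 12.

12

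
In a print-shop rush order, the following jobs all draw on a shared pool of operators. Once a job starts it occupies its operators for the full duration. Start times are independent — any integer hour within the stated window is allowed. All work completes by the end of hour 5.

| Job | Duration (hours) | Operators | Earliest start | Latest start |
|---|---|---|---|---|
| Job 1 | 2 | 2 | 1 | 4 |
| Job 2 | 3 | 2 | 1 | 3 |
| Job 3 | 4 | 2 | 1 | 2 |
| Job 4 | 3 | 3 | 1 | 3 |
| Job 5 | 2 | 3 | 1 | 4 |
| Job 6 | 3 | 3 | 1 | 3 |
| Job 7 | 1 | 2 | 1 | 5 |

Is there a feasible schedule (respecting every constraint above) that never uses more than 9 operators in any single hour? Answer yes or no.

The minimum achievable peak is 10; 9 < 10, so no feasible schedule stays within the cap.

no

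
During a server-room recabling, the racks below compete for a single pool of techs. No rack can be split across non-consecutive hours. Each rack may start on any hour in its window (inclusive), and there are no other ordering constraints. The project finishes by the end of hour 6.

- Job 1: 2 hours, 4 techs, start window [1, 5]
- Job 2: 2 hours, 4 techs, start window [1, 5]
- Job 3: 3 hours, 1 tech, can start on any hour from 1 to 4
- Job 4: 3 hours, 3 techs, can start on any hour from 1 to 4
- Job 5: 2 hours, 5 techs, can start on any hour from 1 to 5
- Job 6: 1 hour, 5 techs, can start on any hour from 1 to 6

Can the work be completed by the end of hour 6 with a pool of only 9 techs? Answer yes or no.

yes

Schedule Job 1@1, Job 2@1, Job 3@1, Job 4@3, Job 5@3, Job 6@5: h1:9  h2:9  h3:9  h4:8  h5:8  h6:0 — peak 9 ≤ 9.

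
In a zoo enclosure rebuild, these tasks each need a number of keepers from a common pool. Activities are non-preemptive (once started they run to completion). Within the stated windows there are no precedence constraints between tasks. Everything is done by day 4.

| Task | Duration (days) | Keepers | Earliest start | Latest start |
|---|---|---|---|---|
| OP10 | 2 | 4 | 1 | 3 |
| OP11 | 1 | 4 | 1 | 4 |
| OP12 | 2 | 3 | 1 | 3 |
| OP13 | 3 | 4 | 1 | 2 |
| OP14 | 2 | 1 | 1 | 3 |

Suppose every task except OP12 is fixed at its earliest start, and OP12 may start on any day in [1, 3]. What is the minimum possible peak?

13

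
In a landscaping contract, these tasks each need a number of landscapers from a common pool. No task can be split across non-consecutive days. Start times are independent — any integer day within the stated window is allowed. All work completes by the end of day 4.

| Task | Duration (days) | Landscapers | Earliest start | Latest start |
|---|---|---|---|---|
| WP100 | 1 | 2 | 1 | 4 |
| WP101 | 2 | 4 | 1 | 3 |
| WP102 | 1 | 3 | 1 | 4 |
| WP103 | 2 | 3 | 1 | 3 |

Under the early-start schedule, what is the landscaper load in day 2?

At early start, day 2 has: WP101, WP103.
Demand: 4 + 3 = 7.

7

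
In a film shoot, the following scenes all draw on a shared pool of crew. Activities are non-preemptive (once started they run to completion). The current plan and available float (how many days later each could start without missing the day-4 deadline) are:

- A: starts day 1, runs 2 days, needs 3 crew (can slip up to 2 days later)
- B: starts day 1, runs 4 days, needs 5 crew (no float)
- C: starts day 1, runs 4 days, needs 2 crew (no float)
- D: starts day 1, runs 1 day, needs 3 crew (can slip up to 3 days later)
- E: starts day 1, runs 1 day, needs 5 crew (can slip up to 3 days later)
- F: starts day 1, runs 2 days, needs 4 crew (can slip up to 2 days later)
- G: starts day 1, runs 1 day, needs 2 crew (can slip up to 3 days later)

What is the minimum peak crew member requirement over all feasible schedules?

14

Early-start (A@1, B@1, C@1, D@1, E@1, F@1, G@1) gives peak 24: d1:24  d2:14  d3:7  d4:7.
Shift E→4, F→2, G→3.
Schedule A@1, B@1, C@1, D@1, E@4, F@2, G@3: d1:13  d2:14  d3:13  d4:12 — peak 14.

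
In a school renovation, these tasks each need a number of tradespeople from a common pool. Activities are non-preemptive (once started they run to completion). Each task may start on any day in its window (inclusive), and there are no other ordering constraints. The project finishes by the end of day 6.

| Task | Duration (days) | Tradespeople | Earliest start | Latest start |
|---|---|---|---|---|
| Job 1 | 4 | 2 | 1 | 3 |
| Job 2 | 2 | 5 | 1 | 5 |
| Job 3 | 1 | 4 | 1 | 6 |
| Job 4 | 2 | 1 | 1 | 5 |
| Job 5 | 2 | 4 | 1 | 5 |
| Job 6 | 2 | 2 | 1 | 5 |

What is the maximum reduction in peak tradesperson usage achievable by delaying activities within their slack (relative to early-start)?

Early-start peak: d1:18  d2:14  d3:2  d4:2  d5:0  d6:0 ⇒ 18.
Leveled (Job 1@1, Job 2@1, Job 3@3, Job 4@3, Job 5@4, Job 6@5): d1:7  d2:7  d3:7  d4:7  d5:6  d6:2 ⇒ 7.
Reduction 18 − 7 = 11.

11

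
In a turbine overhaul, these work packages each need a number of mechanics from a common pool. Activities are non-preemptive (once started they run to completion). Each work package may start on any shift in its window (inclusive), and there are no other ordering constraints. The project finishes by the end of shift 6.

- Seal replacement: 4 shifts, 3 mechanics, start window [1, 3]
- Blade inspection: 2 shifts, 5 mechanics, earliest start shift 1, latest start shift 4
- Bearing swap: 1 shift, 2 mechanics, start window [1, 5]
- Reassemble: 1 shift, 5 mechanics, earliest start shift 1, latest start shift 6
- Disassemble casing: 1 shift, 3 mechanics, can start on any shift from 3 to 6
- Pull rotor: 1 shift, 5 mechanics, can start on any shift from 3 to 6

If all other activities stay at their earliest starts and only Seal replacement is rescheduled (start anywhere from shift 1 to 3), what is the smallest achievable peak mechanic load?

Seal replacement@1: s1:15  s2:8  s3:11  s4:3  s5:0  s6:0 → peak 15
Seal replacement@2: s1:12  s2:8  s3:11  s4:3  s5:3  s6:0 → peak 12
Seal replacement@3: s1:12  s2:5  s3:11  s4:3  s5:3  s6:3 → peak 12
Best is Seal replacement@2, peak 12.

12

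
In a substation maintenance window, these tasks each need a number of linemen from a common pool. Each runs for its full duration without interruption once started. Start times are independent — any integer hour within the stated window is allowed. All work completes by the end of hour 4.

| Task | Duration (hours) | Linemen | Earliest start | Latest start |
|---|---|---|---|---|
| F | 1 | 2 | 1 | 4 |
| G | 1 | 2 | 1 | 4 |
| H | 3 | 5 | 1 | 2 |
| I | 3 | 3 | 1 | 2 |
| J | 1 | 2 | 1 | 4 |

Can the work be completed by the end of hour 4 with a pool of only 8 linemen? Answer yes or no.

Schedule F@1, G@1, H@2, I@1, J@4: h1:7  h2:8  h3:8  h4:7 — peak 8 ≤ 8.

yes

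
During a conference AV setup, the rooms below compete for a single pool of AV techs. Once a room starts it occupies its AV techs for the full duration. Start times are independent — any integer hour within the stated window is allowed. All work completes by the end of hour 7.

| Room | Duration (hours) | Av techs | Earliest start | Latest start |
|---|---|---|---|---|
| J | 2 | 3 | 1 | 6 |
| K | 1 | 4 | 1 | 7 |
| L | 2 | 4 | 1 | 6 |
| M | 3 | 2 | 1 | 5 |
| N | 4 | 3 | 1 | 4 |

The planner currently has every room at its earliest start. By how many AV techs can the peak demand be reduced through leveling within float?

Early-start peak: h1:16  h2:12  h3:5  h4:3  h5:0  h6:0  h7:0 ⇒ 16.
Leveled (J@1, K@5, L@6, M@3, N@1): h1:6  h2:6  h3:5  h4:5  h5:6  h6:4  h7:4 ⇒ 6.
Reduction 16 − 6 = 10.

10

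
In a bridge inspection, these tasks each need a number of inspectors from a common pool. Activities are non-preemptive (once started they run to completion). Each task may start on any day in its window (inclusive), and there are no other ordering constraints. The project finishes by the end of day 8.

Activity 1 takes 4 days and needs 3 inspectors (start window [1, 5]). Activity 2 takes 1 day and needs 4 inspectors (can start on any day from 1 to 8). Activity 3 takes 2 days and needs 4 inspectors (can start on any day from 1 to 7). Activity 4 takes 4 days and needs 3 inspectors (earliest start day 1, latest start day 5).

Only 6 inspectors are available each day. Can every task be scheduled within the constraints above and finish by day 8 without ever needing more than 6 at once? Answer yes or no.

Schedule Activity 1@1, Activity 2@5, Activity 3@6, Activity 4@1: d1:6  d2:6  d3:6  d4:6  d5:4  d6:4  d7:4  d8:0 — peak 6 ≤ 6.

yes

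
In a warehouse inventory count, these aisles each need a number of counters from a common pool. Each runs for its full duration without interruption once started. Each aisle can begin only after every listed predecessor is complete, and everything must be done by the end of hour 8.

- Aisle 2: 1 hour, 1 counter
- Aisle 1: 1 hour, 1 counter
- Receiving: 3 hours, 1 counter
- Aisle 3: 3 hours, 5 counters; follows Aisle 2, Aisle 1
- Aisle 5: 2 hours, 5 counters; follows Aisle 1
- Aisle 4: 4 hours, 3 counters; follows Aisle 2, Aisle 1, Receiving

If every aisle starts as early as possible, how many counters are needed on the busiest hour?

11

Early-start schedule: Aisle 2@1, Aisle 1@1, Receiving@1, Aisle 3@2, Aisle 5@2, Aisle 4@4.
Load per hour: hour 1: 3, hour 2: 11, hour 3: 11, hour 4: 8, hour 5: 3, hour 6: 3, hour 7: 3, hour 8: 0.
Peak is 11.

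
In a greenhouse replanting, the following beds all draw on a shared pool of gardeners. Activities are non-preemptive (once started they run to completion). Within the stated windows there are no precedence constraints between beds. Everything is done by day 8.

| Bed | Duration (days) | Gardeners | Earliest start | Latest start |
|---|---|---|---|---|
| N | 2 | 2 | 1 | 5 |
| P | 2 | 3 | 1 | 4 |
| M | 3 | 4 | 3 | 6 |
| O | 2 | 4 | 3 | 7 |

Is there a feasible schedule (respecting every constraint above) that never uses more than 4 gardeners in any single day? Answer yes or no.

The minimum achievable peak is 5; 4 < 5, so no feasible schedule stays within the cap.

no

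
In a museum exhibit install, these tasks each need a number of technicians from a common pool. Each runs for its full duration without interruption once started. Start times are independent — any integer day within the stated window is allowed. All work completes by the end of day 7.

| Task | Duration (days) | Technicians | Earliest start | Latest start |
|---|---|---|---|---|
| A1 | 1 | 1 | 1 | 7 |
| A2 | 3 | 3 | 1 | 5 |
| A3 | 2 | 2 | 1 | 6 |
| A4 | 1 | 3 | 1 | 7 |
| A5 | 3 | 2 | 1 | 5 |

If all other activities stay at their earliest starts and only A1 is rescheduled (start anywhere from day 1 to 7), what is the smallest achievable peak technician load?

A1@1: d1:11  d2:7  d3:5  d4:0  d5:0  d6:0  d7:0 → peak 11
A1@2: d1:10  d2:8  d3:5  d4:0  d5:0  d6:0  d7:0 → peak 10
A1@3: d1:10  d2:7  d3:6  d4:0  d5:0  d6:0  d7:0 → peak 10
A1@4: d1:10  d2:7  d3:5  d4:1  d5:0  d6:0  d7:0 → peak 10
A1@5: d1:10  d2:7  d3:5  d4:0  d5:1  d6:0  d7:0 → peak 10
A1@6: d1:10  d2:7  d3:5  d4:0  d5:0  d6:1  d7:0 → peak 10
A1@7: d1:10  d2:7  d3:5  d4:0  d5:0  d6:0  d7:1 → peak 10
Best is A1@2, peak 10.

10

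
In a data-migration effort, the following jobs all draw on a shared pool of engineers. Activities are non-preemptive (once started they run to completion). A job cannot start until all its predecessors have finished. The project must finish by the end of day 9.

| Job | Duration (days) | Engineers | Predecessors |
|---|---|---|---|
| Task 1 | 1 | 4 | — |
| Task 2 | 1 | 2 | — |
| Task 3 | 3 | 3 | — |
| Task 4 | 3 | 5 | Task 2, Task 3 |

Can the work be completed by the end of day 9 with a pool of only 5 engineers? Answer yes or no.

yes

Schedule Task 1@1, Task 2@2, Task 3@2, Task 4@5: d1:4  d2:5  d3:3  d4:3  d5:5  d6:5  d7:5  d8:0  d9:0 — peak 5 ≤ 5.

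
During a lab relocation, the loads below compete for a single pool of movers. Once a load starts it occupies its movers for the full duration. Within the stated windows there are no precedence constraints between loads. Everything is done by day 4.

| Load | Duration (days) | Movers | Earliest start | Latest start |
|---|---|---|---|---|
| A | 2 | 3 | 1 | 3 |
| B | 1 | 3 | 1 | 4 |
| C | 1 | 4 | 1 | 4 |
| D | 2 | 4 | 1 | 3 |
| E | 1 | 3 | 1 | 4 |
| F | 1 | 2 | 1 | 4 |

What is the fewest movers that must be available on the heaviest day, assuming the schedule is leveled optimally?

Early-start (A@1, B@1, C@1, D@1, E@1, F@1) gives peak 19: d1:19  d2:7  d3:0  d4:0.
Shift C→2, D→3, E→3, F→4.
Schedule A@1, B@1, C@2, D@3, E@3, F@4: d1:6  d2:7  d3:7  d4:6 — peak 7.
Total mover-days = 26 over 4 days ⇒ peak ≥ ⌈26/4⌉ = 7, so 7 is optimal.

7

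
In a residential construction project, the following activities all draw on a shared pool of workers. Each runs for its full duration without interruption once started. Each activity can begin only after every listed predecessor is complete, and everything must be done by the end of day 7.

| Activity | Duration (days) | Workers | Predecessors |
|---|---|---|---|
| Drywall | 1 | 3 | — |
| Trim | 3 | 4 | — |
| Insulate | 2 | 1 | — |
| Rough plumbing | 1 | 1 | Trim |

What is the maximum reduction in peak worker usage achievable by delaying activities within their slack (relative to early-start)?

Early-start peak: d1:8  d2:5  d3:4  d4:1  d5:0  d6:0  d7:0 ⇒ 8.
Leveled (Drywall@1, Trim@2, Insulate@5, Rough plumbing@5): d1:3  d2:4  d3:4  d4:4  d5:2  d6:1  d7:0 ⇒ 4.
Reduction 8 − 4 = 4.

4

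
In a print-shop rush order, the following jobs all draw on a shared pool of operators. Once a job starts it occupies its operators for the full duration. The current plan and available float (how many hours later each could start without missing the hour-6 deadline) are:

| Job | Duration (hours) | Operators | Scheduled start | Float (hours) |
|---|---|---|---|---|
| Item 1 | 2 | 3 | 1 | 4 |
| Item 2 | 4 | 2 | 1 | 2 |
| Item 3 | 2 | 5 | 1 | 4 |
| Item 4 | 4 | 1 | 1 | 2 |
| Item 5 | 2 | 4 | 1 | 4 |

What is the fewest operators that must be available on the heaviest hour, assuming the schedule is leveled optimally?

6

Early-start (Item 1@1, Item 2@1, Item 3@1, Item 4@1, Item 5@1) gives peak 15: h1:15  h2:15  h3:3  h4:3  h5:0  h6:0.
Shift Item 1→3, Item 3→5, Item 4→3.
Schedule Item 1@3, Item 2@1, Item 3@5, Item 4@3, Item 5@1: h1:6  h2:6  h3:6  h4:6  h5:6  h6:6 — peak 6.
Total operator-hours = 36 over 6 hours ⇒ peak ≥ ⌈36/6⌉ = 6, so 6 is optimal.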